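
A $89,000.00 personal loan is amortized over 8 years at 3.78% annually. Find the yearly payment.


Formula: PMT = PV * r / (1 - (1+r)^(-n))
Denominator: 1 - (1 + 0.0378)^(-8) = 0.256826
Numerator: $89,000.00 * 0.0378 = 3364.2
PMT = 3364.2 / 0.256826 = $13,099.16

$13,099.16


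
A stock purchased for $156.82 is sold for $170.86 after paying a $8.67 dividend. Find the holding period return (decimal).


Formula: HPR = (P1 - P0 + D) / P0
Gain: $170.86 - $156.82 + $8.67 = $22.71
HPR = $22.71 / $156.82 = 0.1448

0.1448


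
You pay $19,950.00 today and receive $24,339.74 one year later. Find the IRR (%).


Formula: IRR = C1/C0 - 1
Substituting: IRR = $24,339.74 / $19,950.00 - 1
Ratio: 1.220037 - 1 = 0.220037
IRR = 22.0037%

22.0037%


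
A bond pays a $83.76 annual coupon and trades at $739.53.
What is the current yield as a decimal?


Formula: Current yield = annual coupon / price
Substituting: CY = $83.76 / $739.53
CY = 0.113261

0.113261


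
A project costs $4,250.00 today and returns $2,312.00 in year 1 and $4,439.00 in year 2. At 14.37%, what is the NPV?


Formula: NPV = C0 + C1/(1+r) + C2/(1+r)^2
Discount C1: $2,312.00 / (1 + 0.1437) = $2,021.51
Discount C2: $4,439.00 / (1 + 0.1437)^2 = $3,393.60
NPV = -$4,250.00 + $2,021.51 + $3,393.60 = $1,165.11

$1,165.11


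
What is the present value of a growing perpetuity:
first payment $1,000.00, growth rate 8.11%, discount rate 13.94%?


Formula: PV = C / (r - g)
Spread: r - g = 0.1394 - 0.0811 = 0.0583
Substituting: PV = $1,000.00 / 0.0583
PV = $17,152.66

$17,152.66


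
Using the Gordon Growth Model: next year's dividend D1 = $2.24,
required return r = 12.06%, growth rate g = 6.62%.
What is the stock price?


Formula: P = D1 / (r - g)
Spread: r - g = 0.1206 - 0.0662 = 0.0544
Substituting: P = $2.24 / 0.0544
P = $41.18

$41.18


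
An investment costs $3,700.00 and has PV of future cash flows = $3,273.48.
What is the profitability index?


Formula: PI = PV(cash flows) / initial investment
Substituting: PI = $3,273.48 / $3,700.00
PI = 0.8847

0.8847


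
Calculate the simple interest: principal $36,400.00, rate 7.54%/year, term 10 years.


Formula: I = P * r * t
Substituting: I = $36,400.00 * 0.0754 * 10
Step: I = $36,400.00 * 0.754
I = $27,445.60

$27,445.60


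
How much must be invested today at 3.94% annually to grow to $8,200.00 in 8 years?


Formula: PV = FV / (1 + r)^n
Substituting: PV = $8,200.00 / (1 + 0.0394)^8
Discount factor: (1.0394)^8 = 1.362265
PV = $8,200.00 / 1.362265 = $6,019.39

$6,019.39


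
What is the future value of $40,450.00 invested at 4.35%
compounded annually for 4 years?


Formula: FV = P * (1 + r)^n
Substituting: FV = $40,450.00 * (1 + 0.0435)^4
Growth factor: (1.0435)^4 = 1.185686
FV = $40,450.00 * 1.185686 = $47,961.01

$47,961.01


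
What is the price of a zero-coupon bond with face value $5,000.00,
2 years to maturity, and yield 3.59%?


Formula: Price = FV / (1 + r)^n
Substituting: Price = $5,000.00 / (1 + 0.0359)^2
Discount factor: (1.0359)^2 = 1.073089
Price = $5,000.00 / 1.073089 = $4,659.45

$4,659.45


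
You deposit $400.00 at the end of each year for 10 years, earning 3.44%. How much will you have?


Formula: FV = PMT * ((1+r)^n - 1) / r
Growth factor: (1 + 0.0344)^10 = 1.402443
Numerator: 1.402443 - 1 = 0.402443
FV = $400.00 * 0.402443 / 0.0344 = $4,679.57

$4,679.57


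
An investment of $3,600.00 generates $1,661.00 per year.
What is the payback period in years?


Formula: Payback = investment / annual cash flow
Substituting: Payback = $3,600.00 / $1,661.00
Payback = 2.1674 years

2.1674 years


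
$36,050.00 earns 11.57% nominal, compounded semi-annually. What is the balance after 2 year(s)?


Formula: FV = P * (1 + r/m)^(m*t)
Period rate: r/m = 0.1157 / 2 = 0.05785
Total periods: m*t = 2 * 2 = 4
Growth factor: (1 + 0.05785)^4 = 1.252265
FV = $36,050.00 * 1.252265 = $45,144.17

$45,144.17


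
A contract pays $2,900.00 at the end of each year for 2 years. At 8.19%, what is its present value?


Formula: PV = PMT * (1 - (1+r)^(-n)) / r
Discount factor: (1 + 0.0819)^(-2) = 0.85433
Bracket: 1 - 0.85433 = 0.14567
PV = $2,900.00 * 0.14567 / 0.0819 = $5,158.03

$5,158.03


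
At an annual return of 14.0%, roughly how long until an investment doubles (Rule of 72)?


Formula: Years ≈ 72 / r
Substituting: Years ≈ 72 / 14.0
Years ≈ 5.1

5.1 years


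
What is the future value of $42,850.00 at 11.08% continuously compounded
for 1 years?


Formula: FV = P * e^(r*t)
Exponent: r*t = 0.1108 * 1 = 0.1108
e^(0.1108) = 1.117171
FV = $42,850.00 * 1.117171 = $47,870.80

$47,870.80


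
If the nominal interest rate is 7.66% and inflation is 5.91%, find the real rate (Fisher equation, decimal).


Formula: (1 + r_real) = (1 + r_nom) / (1 + inflation)
Substituting: (1 + r_real) = 1.0766 / 1.0591
(1 + r_real) = 1.016523
r_real = 1.016523 - 1 = 0.016523

0.016523


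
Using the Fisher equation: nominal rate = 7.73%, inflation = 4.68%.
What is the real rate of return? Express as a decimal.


Formula: (1 + r_real) = (1 + r_nom) / (1 + inflation)
Substituting: (1 + r_real) = 1.0773 / 1.0468
(1 + r_real) = 1.029136
r_real = 1.029136 - 1 = 0.029136

0.029136


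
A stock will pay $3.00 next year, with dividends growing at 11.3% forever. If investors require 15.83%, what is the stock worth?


Formula: P = D1 / (r - g)
Spread: r - g = 0.1583 - 0.113 = 0.0453
Substituting: P = $3.00 / 0.0453
P = $66.23

$66.23


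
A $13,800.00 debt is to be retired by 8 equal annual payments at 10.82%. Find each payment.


Formula: PMT = PV * r / (1 - (1+r)^(-n))
Denominator: 1 - (1 + 0.1082)^(-8) = 0.560403
Numerator: $13,800.00 * 0.1082 = 1493.16
PMT = 1493.16 / 0.560403 = $2,664.44

$2,664.44


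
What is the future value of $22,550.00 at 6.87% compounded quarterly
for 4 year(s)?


Formula: FV = P * (1 + r/m)^(m*t)
Period rate: r/m = 0.0687 / 4 = 0.017175
Total periods: m*t = 4 * 4 = 16
Growth factor: (1 + 0.017175)^16 = 1.3132
FV = $22,550.00 * 1.3132 = $29,612.66

$29,612.66


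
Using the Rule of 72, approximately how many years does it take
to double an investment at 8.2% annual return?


Formula: Years ≈ 72 / r
Substituting: Years ≈ 72 / 8.2
Years ≈ 8.8

8.8 years


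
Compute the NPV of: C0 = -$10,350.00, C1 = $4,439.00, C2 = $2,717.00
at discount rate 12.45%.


Formula: NPV = C0 + C1/(1+r) + C2/(1+r)^2
Discount C1: $4,439.00 / (1 + 0.1245) = $3,947.53
Discount C2: $2,717.00 / (1 + 0.1245)^2 = $2,148.67
NPV = -$10,350.00 + $3,947.53 + $2,148.67 = -$4,253.79

-$4,253.79


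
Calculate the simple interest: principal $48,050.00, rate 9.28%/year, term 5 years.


Formula: I = P * r * t
Substituting: I = $48,050.00 * 0.0928 * 5
Step: I = $48,050.00 * 0.464
I = $22,295.20

$22,295.20


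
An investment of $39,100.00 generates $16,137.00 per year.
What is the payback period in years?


Formula: Payback = investment / annual cash flow
Substituting: Payback = $39,100.00 / $16,137.00
Payback = 2.423 years

2.423 years


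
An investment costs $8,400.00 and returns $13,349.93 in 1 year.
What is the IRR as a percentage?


Formula: IRR = C1/C0 - 1
Substituting: IRR = $13,349.93 / $8,400.00 - 1
Ratio: 1.589277 - 1 = 0.589277
IRR = 58.9277%

58.9277%


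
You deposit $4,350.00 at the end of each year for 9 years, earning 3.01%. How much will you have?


Formula: FV = PMT * ((1+r)^n - 1) / r
Growth factor: (1 + 0.0301)^9 = 1.305914
Numerator: 1.305914 - 1 = 0.305914
FV = $4,350.00 * 0.305914 / 0.0301 = $44,210.12

$44,210.12


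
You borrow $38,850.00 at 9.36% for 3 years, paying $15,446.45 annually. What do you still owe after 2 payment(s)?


Formula: Balance = PV*(1+r)^k - PMT*((1+r)^k - 1)/r
Growth: (1 + 0.0936)^2 = 1.195961
Accumulated factor: ((1+r)^k - 1)/r = 2.0936
Balance = $38,850.00 * 1.195961 - $15,446.45 * 2.0936
Balance = $14,124.40

$14,124.40


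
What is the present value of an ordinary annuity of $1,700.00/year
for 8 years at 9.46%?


Formula: PV = PMT * (1 - (1+r)^(-n)) / r
Discount factor: (1 + 0.0946)^(-8) = 0.48524
Bracket: 1 - 0.48524 = 0.51476
PV = $1,700.00 * 0.51476 / 0.0946 = $9,250.45

$9,250.45


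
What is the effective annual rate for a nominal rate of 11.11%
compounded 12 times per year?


Formula: EAR = (1 + r/m)^m - 1
Period rate: r/m = 0.1111 / 12 = 0.009258
Compounding: (1 + 0.009258)^12 = 1.116936
EAR = 1.116936 - 1 = 0.116936

0.116936


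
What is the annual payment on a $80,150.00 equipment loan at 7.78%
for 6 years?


Formula: PMT = PV * r / (1 - (1+r)^(-n))
Denominator: 1 - (1 + 0.0778)^(-6) = 0.362073
Numerator: $80,150.00 * 0.0778 = 6235.67
PMT = 6235.67 / 0.362073 = $17,222.13

$17,222.13


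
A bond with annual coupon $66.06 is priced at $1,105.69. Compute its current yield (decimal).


Formula: Current yield = annual coupon / price
Substituting: CY = $66.06 / $1,105.69
CY = 0.059745

0.059745


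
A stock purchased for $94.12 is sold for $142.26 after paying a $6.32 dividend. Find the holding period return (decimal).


Formula: HPR = (P1 - P0 + D) / P0
Gain: $142.26 - $94.12 + $6.32 = $54.46
HPR = $54.46 / $94.12 = 0.5786

0.5786


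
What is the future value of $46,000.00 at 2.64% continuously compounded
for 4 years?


Formula: FV = P * e^(r*t)
Exponent: r*t = 0.0264 * 4 = 0.1056
e^(0.1056) = 1.111377
FV = $46,000.00 * 1.111377 = $51,123.35

$51,123.35


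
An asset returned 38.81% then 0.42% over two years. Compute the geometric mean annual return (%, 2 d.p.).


Formula: Geometric mean = ((1+r1)*(1+r2))^(1/2) - 1
Product: (1 + 0.3881) * (1 + 0.0042) = 1.3881 * 1.0042 = 1.39393
Square root: 1.39393^0.5 = 1.180648
Geometric mean = 1.180648 - 1 = 0.180648
As percentage: 18.06%

18.06%


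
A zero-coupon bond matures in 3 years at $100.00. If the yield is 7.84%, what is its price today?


Formula: Price = FV / (1 + r)^n
Substituting: Price = $100.00 / (1 + 0.0784)^3
Discount factor: (1.0784)^3 = 1.254122
Price = $100.00 / 1.254122 = $79.74

$79.74


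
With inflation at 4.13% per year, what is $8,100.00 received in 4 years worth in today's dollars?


Formula: Real value = nominal / (1 + inflation)^years
Price level: (1 + 0.0413)^4 = 1.175719
Real value = $8,100.00 / 1.175719 = $6,889.40

$6,889.40


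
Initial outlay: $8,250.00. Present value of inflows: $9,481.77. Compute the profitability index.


Formula: PI = PV(cash flows) / initial investment
Substituting: PI = $9,481.77 / $8,250.00
PI = 1.1493

1.1493


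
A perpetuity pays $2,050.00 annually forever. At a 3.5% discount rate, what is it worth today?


Formula: PV = C / r
Substituting: PV = $2,050.00 / 0.035
PV = $58,571.43

$58,571.43


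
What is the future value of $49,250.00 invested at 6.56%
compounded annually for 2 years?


Formula: FV = P * (1 + r)^n
Substituting: FV = $49,250.00 * (1 + 0.0656)^2
Growth factor: (1.0656)^2 = 1.135503
FV = $49,250.00 * 1.135503 = $55,923.54

$55,923.54


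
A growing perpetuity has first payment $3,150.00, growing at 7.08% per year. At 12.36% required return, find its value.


Formula: PV = C / (r - g)
Spread: r - g = 0.1236 - 0.0708 = 0.0528
Substituting: PV = $3,150.00 / 0.0528
PV = $59,659.09

$59,659.09


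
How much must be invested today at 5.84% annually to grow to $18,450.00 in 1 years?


Formula: PV = FV / (1 + r)^n
Substituting: PV = $18,450.00 / (1 + 0.0584)^1
Discount factor: (1.0584)^1 = 1.0584
PV = $18,450.00 / 1.0584 = $17,431.97

$17,431.97


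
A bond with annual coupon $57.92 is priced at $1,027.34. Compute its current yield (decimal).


Formula: Current yield = annual coupon / price
Substituting: CY = $57.92 / $1,027.34
CY = 0.056379

0.056379


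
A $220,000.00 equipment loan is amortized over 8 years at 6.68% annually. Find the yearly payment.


Formula: PMT = PV * r / (1 - (1+r)^(-n))
Denominator: 1 - (1 + 0.0668)^(-8) = 0.403877
Numerator: $220,000.00 * 0.0668 = 14696.0
PMT = 14696.0 / 0.403877 = $36,387.32

$36,387.32


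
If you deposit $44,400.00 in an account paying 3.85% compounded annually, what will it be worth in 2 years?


Formula: FV = P * (1 + r)^n
Substituting: FV = $44,400.00 * (1 + 0.0385)^2
Growth factor: (1.0385)^2 = 1.078482
FV = $44,400.00 * 1.078482 = $47,884.61

$47,884.61


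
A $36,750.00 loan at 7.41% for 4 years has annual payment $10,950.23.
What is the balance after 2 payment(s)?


Formula: Balance = PV*(1+r)^k - PMT*((1+r)^k - 1)/r
Growth: (1 + 0.0741)^2 = 1.153691
Accumulated factor: ((1+r)^k - 1)/r = 2.0741
Balance = $36,750.00 * 1.153691 - $10,950.23 * 2.0741
Balance = $19,686.27

$19,686.27


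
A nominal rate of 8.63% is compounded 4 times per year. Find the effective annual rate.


Formula: EAR = (1 + r/m)^m - 1
Period rate: r/m = 0.0863 / 4 = 0.021575
Compounding: (1 + 0.021575)^4 = 1.089133
EAR = 1.089133 - 1 = 0.089133

0.089133


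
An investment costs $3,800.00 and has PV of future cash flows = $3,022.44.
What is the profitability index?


Formula: PI = PV(cash flows) / initial investment
Substituting: PI = $3,022.44 / $3,800.00
PI = 0.7954

0.7954


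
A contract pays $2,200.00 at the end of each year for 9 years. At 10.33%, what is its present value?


Formula: PV = PMT * (1 - (1+r)^(-n)) / r
Discount factor: (1 + 0.1033)^(-9) = 0.412817
Bracket: 1 - 0.412817 = 0.587183
PV = $2,200.00 * 0.587183 / 0.1033 = $12,505.35

$12,505.35


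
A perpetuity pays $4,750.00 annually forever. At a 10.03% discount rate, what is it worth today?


Formula: PV = C / r
Substituting: PV = $4,750.00 / 0.1003
PV = $47,357.93

$47,357.93


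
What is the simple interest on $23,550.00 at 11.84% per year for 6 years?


Formula: I = P * r * t
Substituting: I = $23,550.00 * 0.1184 * 6
Step: I = $23,550.00 * 0.7104
I = $16,729.92

$16,729.92


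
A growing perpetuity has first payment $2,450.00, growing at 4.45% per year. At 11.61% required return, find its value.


Formula: PV = C / (r - g)
Spread: r - g = 0.1161 - 0.0445 = 0.0716
Substituting: PV = $2,450.00 / 0.0716
PV = $34,217.88

$34,217.88


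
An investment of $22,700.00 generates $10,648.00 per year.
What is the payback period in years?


Formula: Payback = investment / annual cash flow
Substituting: Payback = $22,700.00 / $10,648.00
Payback = 2.1319 years

2.1319 years


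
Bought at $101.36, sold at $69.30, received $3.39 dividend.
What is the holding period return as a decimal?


Formula: HPR = (P1 - P0 + D) / P0
Gain: $69.30 - $101.36 + $3.39 = -$28.67
HPR = -$28.67 / $101.36 = -0.2829

-0.2829


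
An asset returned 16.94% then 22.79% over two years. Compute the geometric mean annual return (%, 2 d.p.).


Formula: Geometric mean = ((1+r1)*(1+r2))^(1/2) - 1
Product: (1 + 0.1694) * (1 + 0.2279) = 1.1694 * 1.2279 = 1.435906
Square root: 1.435906^0.5 = 1.198293
Geometric mean = 1.198293 - 1 = 0.198293
As percentage: 19.83%

19.83%


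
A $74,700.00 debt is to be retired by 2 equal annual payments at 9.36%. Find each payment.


Formula: PMT = PV * r / (1 - (1+r)^(-n))
Denominator: 1 - (1 + 0.0936)^(-2) = 0.163852
Numerator: $74,700.00 * 0.0936 = 6991.92
PMT = 6991.92 / 0.163852 = $42,672.09

$42,672.09


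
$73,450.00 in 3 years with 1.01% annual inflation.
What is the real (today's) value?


Formula: Real value = nominal / (1 + inflation)^years
Price level: (1 + 0.0101)^3 = 1.030607
Real value = $73,450.00 / 1.030607 = $71,268.68

$71,268.68


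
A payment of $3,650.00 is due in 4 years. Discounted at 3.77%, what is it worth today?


Formula: PV = FV / (1 + r)^n
Substituting: PV = $3,650.00 / (1 + 0.0377)^4
Discount factor: (1.0377)^4 = 1.159544
PV = $3,650.00 / 1.159544 = $3,147.79

$3,147.79


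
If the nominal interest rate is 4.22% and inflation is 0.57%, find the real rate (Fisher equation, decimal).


Formula: (1 + r_real) = (1 + r_nom) / (1 + inflation)
Substituting: (1 + r_real) = 1.0422 / 1.0057
(1 + r_real) = 1.036293
r_real = 1.036293 - 1 = 0.036293

0.036293


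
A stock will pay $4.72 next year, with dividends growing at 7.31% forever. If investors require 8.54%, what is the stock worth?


Formula: P = D1 / (r - g)
Spread: r - g = 0.0854 - 0.0731 = 0.0123
Substituting: P = $4.72 / 0.0123
P = $383.74

$383.74


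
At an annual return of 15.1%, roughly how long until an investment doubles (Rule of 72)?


Formula: Years ≈ 72 / r
Substituting: Years ≈ 72 / 15.1
Years ≈ 4.8

4.8 years


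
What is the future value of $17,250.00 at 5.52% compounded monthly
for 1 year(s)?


Formula: FV = P * (1 + r/m)^(m*t)
Period rate: r/m = 0.0552 / 12 = 0.0046
Total periods: m*t = 12 * 1 = 12
Growth factor: (1 + 0.0046)^12 = 1.056618
FV = $17,250.00 * 1.056618 = $18,226.66

$18,226.66


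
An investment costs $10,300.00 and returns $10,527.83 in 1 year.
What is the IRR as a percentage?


Formula: IRR = C1/C0 - 1
Substituting: IRR = $10,527.83 / $10,300.00 - 1
Ratio: 1.022119 - 1 = 0.022119
IRR = 2.2119%

2.2119%


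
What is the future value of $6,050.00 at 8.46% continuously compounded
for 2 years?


Formula: FV = P * e^(r*t)
Exponent: r*t = 0.0846 * 2 = 0.1692
e^(0.1692) = 1.184357
FV = $6,050.00 * 1.184357 = $7,165.36

$7,165.36


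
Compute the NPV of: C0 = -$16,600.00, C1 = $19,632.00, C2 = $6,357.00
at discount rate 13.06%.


Formula: NPV = C0 + C1/(1+r) + C2/(1+r)^2
Discount C1: $19,632.00 / (1 + 0.1306) = $17,364.23
Discount C2: $6,357.00 / (1 + 0.1306)^2 = $4,973.18
NPV = -$16,600.00 + $17,364.23 + $4,973.18 = $5,737.41

$5,737.41


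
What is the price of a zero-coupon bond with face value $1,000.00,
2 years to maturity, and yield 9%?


Formula: Price = FV / (1 + r)^n
Substituting: Price = $1,000.00 / (1 + 0.09)^2
Discount factor: (1.09)^2 = 1.1881
Price = $1,000.00 / 1.1881 = $841.68

$841.68


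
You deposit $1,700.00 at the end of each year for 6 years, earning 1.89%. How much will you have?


Formula: FV = PMT * ((1+r)^n - 1) / r
Growth factor: (1 + 0.0189)^6 = 1.118895
Numerator: 1.118895 - 1 = 0.118895
FV = $1,700.00 * 0.118895 / 0.0189 = $10,694.27

$10,694.27


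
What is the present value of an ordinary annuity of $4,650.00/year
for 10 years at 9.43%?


Formula: PV = PMT * (1 - (1+r)^(-n)) / r
Discount factor: (1 + 0.0943)^(-10) = 0.406103
Bracket: 1 - 0.406103 = 0.593897
PV = $4,650.00 * 0.593897 / 0.0943 = $29,285.49

$29,285.49


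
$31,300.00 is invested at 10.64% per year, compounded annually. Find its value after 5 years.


Formula: FV = P * (1 + r)^n
Substituting: FV = $31,300.00 * (1 + 0.1064)^5
Growth factor: (1.1064)^5 = 1.65791
FV = $31,300.00 * 1.65791 = $51,892.57

$51,892.57


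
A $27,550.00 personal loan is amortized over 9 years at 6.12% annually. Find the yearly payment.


Formula: PMT = PV * r / (1 - (1+r)^(-n))
Denominator: 1 - (1 + 0.0612)^(-9) = 0.414098
Numerator: $27,550.00 * 0.0612 = 1686.06
PMT = 1686.06 / 0.414098 = $4,071.64

$4,071.64


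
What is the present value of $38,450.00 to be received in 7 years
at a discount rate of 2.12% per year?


Formula: PV = FV / (1 + r)^n
Substituting: PV = $38,450.00 / (1 + 0.0212)^7
Discount factor: (1.0212)^7 = 1.158179
PV = $38,450.00 / 1.158179 = $33,198.67

$33,198.67


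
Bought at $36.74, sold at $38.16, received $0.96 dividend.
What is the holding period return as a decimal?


Formula: HPR = (P1 - P0 + D) / P0
Gain: $38.16 - $36.74 + $0.96 = $2.38
HPR = $2.38 / $36.74 = 0.0648

0.0648


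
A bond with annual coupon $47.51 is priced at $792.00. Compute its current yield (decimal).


Formula: Current yield = annual coupon / price
Substituting: CY = $47.51 / $792.00
CY = 0.059987

0.059987


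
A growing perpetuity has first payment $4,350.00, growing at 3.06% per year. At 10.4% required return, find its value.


Formula: PV = C / (r - g)
Spread: r - g = 0.104 - 0.0306 = 0.0734
Substituting: PV = $4,350.00 / 0.0734
PV = $59,264.31

$59,264.31


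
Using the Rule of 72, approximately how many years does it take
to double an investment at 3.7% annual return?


Formula: Years ≈ 72 / r
Substituting: Years ≈ 72 / 3.7
Years ≈ 19.5

19.5 years


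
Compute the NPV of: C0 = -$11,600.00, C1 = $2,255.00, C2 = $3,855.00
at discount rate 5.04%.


Formula: NPV = C0 + C1/(1+r) + C2/(1+r)^2
Discount C1: $2,255.00 / (1 + 0.0504) = $2,146.80
Discount C2: $3,855.00 / (1 + 0.0504)^2 = $3,493.94
NPV = -$11,600.00 + $2,146.80 + $3,493.94 = -$5,959.26

-$5,959.26


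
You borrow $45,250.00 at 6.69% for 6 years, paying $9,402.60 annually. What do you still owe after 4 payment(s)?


Formula: Balance = PV*(1+r)^k - PMT*((1+r)^k - 1)/r
Growth: (1 + 0.0669)^4 = 1.295671
Accumulated factor: ((1+r)^k - 1)/r = 4.419602
Balance = $45,250.00 * 1.295671 - $9,402.60 * 4.419602
Balance = $17,073.38

$17,073.38


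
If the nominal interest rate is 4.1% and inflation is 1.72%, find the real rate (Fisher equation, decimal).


Formula: (1 + r_real) = (1 + r_nom) / (1 + inflation)
Substituting: (1 + r_real) = 1.041 / 1.0172
(1 + r_real) = 1.023398
r_real = 1.023398 - 1 = 0.023398

0.023398


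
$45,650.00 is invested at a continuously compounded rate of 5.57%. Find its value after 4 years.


Formula: FV = P * e^(r*t)
Exponent: r*t = 0.0557 * 4 = 0.2228
e^(0.2228) = 1.249571
FV = $45,650.00 * 1.249571 = $57,042.90

$57,042.90


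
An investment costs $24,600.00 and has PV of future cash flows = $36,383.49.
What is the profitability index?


Formula: PI = PV(cash flows) / initial investment
Substituting: PI = $36,383.49 / $24,600.00
PI = 1.479

1.479


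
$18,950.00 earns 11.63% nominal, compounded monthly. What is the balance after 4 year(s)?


Formula: FV = P * (1 + r/m)^(m*t)
Period rate: r/m = 0.1163 / 12 = 0.009692
Total periods: m*t = 12 * 4 = 48
Growth factor: (1 + 0.009692)^48 = 1.58877
FV = $18,950.00 * 1.58877 = $30,107.19

$30,107.19


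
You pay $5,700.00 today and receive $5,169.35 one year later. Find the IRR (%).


Formula: IRR = C1/C0 - 1
Substituting: IRR = $5,169.35 / $5,700.00 - 1
Ratio: 0.906904 - 1 = -0.093096
IRR = -9.3096%

-9.3096%


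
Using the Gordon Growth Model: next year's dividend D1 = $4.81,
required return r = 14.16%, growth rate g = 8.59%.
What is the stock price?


Formula: P = D1 / (r - g)
Spread: r - g = 0.1416 - 0.0859 = 0.0557
Substituting: P = $4.81 / 0.0557
P = $86.36

$86.36


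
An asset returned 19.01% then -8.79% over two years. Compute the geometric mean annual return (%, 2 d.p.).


Formula: Geometric mean = ((1+r1)*(1+r2))^(1/2) - 1
Product: (1 + 0.1901) * (1 + -0.0879) = 1.1901 * 0.9121 = 1.08549
Square root: 1.08549^0.5 = 1.041869
Geometric mean = 1.041869 - 1 = 0.041869
As percentage: 4.19%

4.19%


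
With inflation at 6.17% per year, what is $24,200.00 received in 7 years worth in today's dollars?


Formula: Real value = nominal / (1 + inflation)^years
Price level: (1 + 0.0617)^7 = 1.520592
Real value = $24,200.00 / 1.520592 = $15,914.85

$15,914.85


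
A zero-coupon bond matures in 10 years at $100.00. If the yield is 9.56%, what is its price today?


Formula: Price = FV / (1 + r)^n
Substituting: Price = $100.00 / (1 + 0.0956)^10
Discount factor: (1.0956)^10 = 2.49184
Price = $100.00 / 2.49184 = $40.13

$40.13


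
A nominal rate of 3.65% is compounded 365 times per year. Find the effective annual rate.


Formula: EAR = (1 + r/m)^m - 1
Period rate: r/m = 0.0365 / 365 = 0.0001
Compounding: (1 + 0.0001)^365 = 1.037172
EAR = 1.037172 - 1 = 0.037172

0.037172


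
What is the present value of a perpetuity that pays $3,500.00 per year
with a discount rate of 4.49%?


Formula: PV = C / r
Substituting: PV = $3,500.00 / 0.0449
PV = $77,951.00

$77,951.00


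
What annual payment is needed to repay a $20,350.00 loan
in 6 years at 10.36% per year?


Formula: PMT = PV * r / (1 - (1+r)^(-n))
Denominator: 1 - (1 + 0.1036)^(-6) = 0.446484
Numerator: $20,350.00 * 0.1036 = 2108.26
PMT = 2108.26 / 0.446484 = $4,721.91

$4,721.91


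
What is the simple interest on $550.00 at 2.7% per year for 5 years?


Formula: I = P * r * t
Substituting: I = $550.00 * 0.027 * 5
Step: I = $550.00 * 0.135
I = $74.25

$74.25


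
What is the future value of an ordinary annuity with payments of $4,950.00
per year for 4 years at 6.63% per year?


Formula: FV = PMT * ((1+r)^n - 1) / r
Growth factor: (1 + 0.0663)^4 = 1.292759
Numerator: 1.292759 - 1 = 0.292759
FV = $4,950.00 * 0.292759 / 0.0663 = $21,857.59

$21,857.59


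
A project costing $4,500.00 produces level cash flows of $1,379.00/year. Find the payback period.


Formula: Payback = investment / annual cash flow
Substituting: Payback = $4,500.00 / $1,379.00
Payback = 3.2632 years

3.2632 years


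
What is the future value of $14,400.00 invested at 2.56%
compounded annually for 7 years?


Formula: FV = P * (1 + r)^n
Substituting: FV = $14,400.00 * (1 + 0.0256)^7
Growth factor: (1.0256)^7 = 1.193565
FV = $14,400.00 * 1.193565 = $17,187.34

$17,187.34


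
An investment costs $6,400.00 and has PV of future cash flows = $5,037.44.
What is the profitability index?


Formula: PI = PV(cash flows) / initial investment
Substituting: PI = $5,037.44 / $6,400.00
PI = 0.7871

0.7871


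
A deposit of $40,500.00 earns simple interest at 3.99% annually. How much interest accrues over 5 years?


Formula: I = P * r * t
Substituting: I = $40,500.00 * 0.0399 * 5
Step: I = $40,500.00 * 0.1995
I = $8,079.75

$8,079.75


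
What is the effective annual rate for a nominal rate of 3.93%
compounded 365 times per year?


Formula: EAR = (1 + r/m)^m - 1
Period rate: r/m = 0.0393 / 365 = 0.000108
Compounding: (1 + 0.000108)^365 = 1.04008
EAR = 1.04008 - 1 = 0.04008

0.04008


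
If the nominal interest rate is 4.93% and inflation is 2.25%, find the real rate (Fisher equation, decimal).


Formula: (1 + r_real) = (1 + r_nom) / (1 + inflation)
Substituting: (1 + r_real) = 1.0493 / 1.0225
(1 + r_real) = 1.02621
r_real = 1.02621 - 1 = 0.02621

0.02621


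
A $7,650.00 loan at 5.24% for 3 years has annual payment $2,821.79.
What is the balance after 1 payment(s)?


Formula: Balance = PV*(1+r)^k - PMT*((1+r)^k - 1)/r
Growth: (1 + 0.0524)^1 = 1.0524
Accumulated factor: ((1+r)^k - 1)/r = 1.0
Balance = $7,650.00 * 1.0524 - $2,821.79 * 1.0
Balance = $5,229.07

$5,229.07


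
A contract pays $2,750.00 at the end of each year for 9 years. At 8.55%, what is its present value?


Formula: PV = PMT * (1 - (1+r)^(-n)) / r
Discount factor: (1 + 0.0855)^(-9) = 0.477894
Bracket: 1 - 0.477894 = 0.522106
PV = $2,750.00 * 0.522106 / 0.0855 = $16,792.88

$16,792.88


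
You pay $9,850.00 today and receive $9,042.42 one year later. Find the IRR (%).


Formula: IRR = C1/C0 - 1
Substituting: IRR = $9,042.42 / $9,850.00 - 1
Ratio: 0.918012 - 1 = -0.081988
IRR = -8.1988%

-8.1988%


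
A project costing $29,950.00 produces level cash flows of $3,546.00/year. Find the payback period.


Formula: Payback = investment / annual cash flow
Substituting: Payback = $29,950.00 / $3,546.00
Payback = 8.4461 years

8.4461 years


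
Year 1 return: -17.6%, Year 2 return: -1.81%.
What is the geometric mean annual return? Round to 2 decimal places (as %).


Formula: Geometric mean = ((1+r1)*(1+r2))^(1/2) - 1
Product: (1 + -0.176) * (1 + -0.0181) = 0.824 * 0.9819 = 0.809086
Square root: 0.809086^0.5 = 0.899492
Geometric mean = 0.899492 - 1 = -0.100508
As percentage: -10.05%

-10.05%


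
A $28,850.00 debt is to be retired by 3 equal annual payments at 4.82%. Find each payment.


Formula: PMT = PV * r / (1 - (1+r)^(-n))
Denominator: 1 - (1 + 0.0482)^(-3) = 0.131705
Numerator: $28,850.00 * 0.0482 = 1390.57
PMT = 1390.57 / 0.131705 = $10,558.25

$10,558.25


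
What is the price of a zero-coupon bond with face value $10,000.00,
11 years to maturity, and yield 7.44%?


Formula: Price = FV / (1 + r)^n
Substituting: Price = $10,000.00 / (1 + 0.0744)^11
Discount factor: (1.0744)^11 = 2.202044
Price = $10,000.00 / 2.202044 = $4,541.24

$4,541.24


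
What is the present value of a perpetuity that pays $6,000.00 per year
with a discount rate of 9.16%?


Formula: PV = C / r
Substituting: PV = $6,000.00 / 0.0916
PV = $65,502.18

$65,502.18


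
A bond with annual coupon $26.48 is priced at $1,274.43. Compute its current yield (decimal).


Formula: Current yield = annual coupon / price
Substituting: CY = $26.48 / $1,274.43
CY = 0.020778

0.020778


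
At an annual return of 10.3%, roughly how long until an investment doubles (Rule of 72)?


Formula: Years ≈ 72 / r
Substituting: Years ≈ 72 / 10.3
Years ≈ 7.0

7.0 years


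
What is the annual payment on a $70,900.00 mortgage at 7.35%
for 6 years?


Formula: PMT = PV * r / (1 - (1+r)^(-n))
Denominator: 1 - (1 + 0.0735)^(-6) = 0.346587
Numerator: $70,900.00 * 0.0735 = 5211.15
PMT = 5211.15 / 0.346587 = $15,035.61

$15,035.61


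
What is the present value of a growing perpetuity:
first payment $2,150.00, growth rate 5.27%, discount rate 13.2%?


Formula: PV = C / (r - g)
Spread: r - g = 0.132 - 0.0527 = 0.0793
Substituting: PV = $2,150.00 / 0.0793
PV = $27,112.23

$27,112.23


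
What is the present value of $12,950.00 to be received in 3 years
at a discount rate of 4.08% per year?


Formula: PV = FV / (1 + r)^n
Substituting: PV = $12,950.00 / (1 + 0.0408)^3
Discount factor: (1.0408)^3 = 1.127462
PV = $12,950.00 / 1.127462 = $11,485.98

$11,485.98


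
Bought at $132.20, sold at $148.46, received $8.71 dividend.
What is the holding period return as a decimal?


Formula: HPR = (P1 - P0 + D) / P0
Gain: $148.46 - $132.20 + $8.71 = $24.97
HPR = $24.97 / $132.20 = 0.1889

0.1889


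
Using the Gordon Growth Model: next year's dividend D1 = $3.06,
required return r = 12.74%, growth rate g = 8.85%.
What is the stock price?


Formula: P = D1 / (r - g)
Spread: r - g = 0.1274 - 0.0885 = 0.0389
Substituting: P = $3.06 / 0.0389
P = $78.66

$78.66


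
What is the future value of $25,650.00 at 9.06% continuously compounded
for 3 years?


Formula: FV = P * e^(r*t)
Exponent: r*t = 0.0906 * 3 = 0.2718
e^(0.2718) = 1.312325
FV = $25,650.00 * 1.312325 = $33,661.12

$33,661.12


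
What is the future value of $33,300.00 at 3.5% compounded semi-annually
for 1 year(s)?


Formula: FV = P * (1 + r/m)^(m*t)
Period rate: r/m = 0.035 / 2 = 0.0175
Total periods: m*t = 2 * 1 = 2
Growth factor: (1 + 0.0175)^2 = 1.035306
FV = $33,300.00 * 1.035306 = $34,475.70

$34,475.70


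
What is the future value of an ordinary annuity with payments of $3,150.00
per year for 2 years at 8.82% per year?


Formula: FV = PMT * ((1+r)^n - 1) / r
Growth factor: (1 + 0.0882)^2 = 1.184179
Numerator: 1.184179 - 1 = 0.184179
FV = $3,150.00 * 0.184179 / 0.0882 = $6,577.83

$6,577.83


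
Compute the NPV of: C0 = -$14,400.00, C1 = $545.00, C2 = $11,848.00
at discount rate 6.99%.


Formula: NPV = C0 + C1/(1+r) + C2/(1+r)^2
Discount C1: $545.00 / (1 + 0.0699) = $509.39
Discount C2: $11,848.00 / (1 + 0.0699)^2 = $10,350.44
NPV = -$14,400.00 + $509.39 + $10,350.44 = -$3,540.17

-$3,540.17


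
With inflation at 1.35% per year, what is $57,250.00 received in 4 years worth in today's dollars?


Formula: Real value = nominal / (1 + inflation)^years
Price level: (1 + 0.0135)^4 = 1.055103
Real value = $57,250.00 / 1.055103 = $54,260.09

$54,260.09


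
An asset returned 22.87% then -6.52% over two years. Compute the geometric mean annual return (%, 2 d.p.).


Formula: Geometric mean = ((1+r1)*(1+r2))^(1/2) - 1
Product: (1 + 0.2287) * (1 + -0.0652) = 1.2287 * 0.9348 = 1.148589
Square root: 1.148589^0.5 = 1.071722
Geometric mean = 1.071722 - 1 = 0.071722
As percentage: 7.17%

7.17%


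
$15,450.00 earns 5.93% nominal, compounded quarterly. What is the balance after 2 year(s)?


Formula: FV = P * (1 + r/m)^(m*t)
Period rate: r/m = 0.0593 / 4 = 0.014825
Total periods: m*t = 4 * 2 = 8
Growth factor: (1 + 0.014825)^8 = 1.12494
FV = $15,450.00 * 1.12494 = $17,380.32

$17,380.32


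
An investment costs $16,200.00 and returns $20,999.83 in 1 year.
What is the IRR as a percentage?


Formula: IRR = C1/C0 - 1
Substituting: IRR = $20,999.83 / $16,200.00 - 1
Ratio: 1.296286 - 1 = 0.296286
IRR = 29.6286%

29.6286%


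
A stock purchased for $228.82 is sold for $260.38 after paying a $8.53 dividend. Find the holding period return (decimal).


Formula: HPR = (P1 - P0 + D) / P0
Gain: $260.38 - $228.82 + $8.53 = $40.09
HPR = $40.09 / $228.82 = 0.1752

0.1752


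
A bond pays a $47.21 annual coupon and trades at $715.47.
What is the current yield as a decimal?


Formula: Current yield = annual coupon / price
Substituting: CY = $47.21 / $715.47
CY = 0.065985

0.065985


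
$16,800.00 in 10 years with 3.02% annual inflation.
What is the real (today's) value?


Formula: Real value = nominal / (1 + inflation)^years
Price level: (1 + 0.0302)^10 = 1.346528
Real value = $16,800.00 / 1.346528 = $12,476.53

$12,476.53


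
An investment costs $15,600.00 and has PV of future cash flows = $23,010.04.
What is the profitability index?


Formula: PI = PV(cash flows) / initial investment
Substituting: PI = $23,010.04 / $15,600.00
PI = 1.475

1.475


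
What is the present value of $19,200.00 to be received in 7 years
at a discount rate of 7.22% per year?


Formula: PV = FV / (1 + r)^n
Substituting: PV = $19,200.00 / (1 + 0.0722)^7
Discount factor: (1.0722)^7 = 1.629036
PV = $19,200.00 / 1.629036 = $11,786.11

$11,786.11


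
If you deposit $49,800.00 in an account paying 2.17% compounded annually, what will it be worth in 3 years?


Formula: FV = P * (1 + r)^n
Substituting: FV = $49,800.00 * (1 + 0.0217)^3
Growth factor: (1.0217)^3 = 1.066523
FV = $49,800.00 * 1.066523 = $53,112.84

$53,112.84


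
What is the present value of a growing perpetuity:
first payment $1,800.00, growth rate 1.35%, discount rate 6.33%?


Formula: PV = C / (r - g)
Spread: r - g = 0.0633 - 0.0135 = 0.0498
Substituting: PV = $1,800.00 / 0.0498
PV = $36,144.58

$36,144.58


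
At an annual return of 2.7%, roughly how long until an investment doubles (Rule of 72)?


Formula: Years ≈ 72 / r
Substituting: Years ≈ 72 / 2.7
Years ≈ 26.7

26.7 years


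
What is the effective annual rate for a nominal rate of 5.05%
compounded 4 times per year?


Formula: EAR = (1 + r/m)^m - 1
Period rate: r/m = 0.0505 / 4 = 0.012625
Compounding: (1 + 0.012625)^4 = 1.051464
EAR = 1.051464 - 1 = 0.051464

0.051464


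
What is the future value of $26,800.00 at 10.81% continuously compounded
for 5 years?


Formula: FV = P * e^(r*t)
Exponent: r*t = 0.1081 * 5 = 0.5405
e^(0.5405) = 1.716865
FV = $26,800.00 * 1.716865 = $46,011.98

$46,011.98


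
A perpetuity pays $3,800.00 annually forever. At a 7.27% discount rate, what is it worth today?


Formula: PV = C / r
Substituting: PV = $3,800.00 / 0.0727
PV = $52,269.60

$52,269.60


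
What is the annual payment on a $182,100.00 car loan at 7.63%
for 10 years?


Formula: PMT = PV * r / (1 - (1+r)^(-n))
Denominator: 1 - (1 + 0.0763)^(-10) = 0.520635
Numerator: $182,100.00 * 0.0763 = 13894.23
PMT = 13894.23 / 0.520635 = $26,687.10

$26,687.10


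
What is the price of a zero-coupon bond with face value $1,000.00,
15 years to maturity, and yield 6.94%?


Formula: Price = FV / (1 + r)^n
Substituting: Price = $1,000.00 / (1 + 0.0694)^15
Discount factor: (1.0694)^15 = 2.735916
Price = $1,000.00 / 2.735916 = $365.51

$365.51


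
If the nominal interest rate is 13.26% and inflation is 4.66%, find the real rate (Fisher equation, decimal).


Formula: (1 + r_real) = (1 + r_nom) / (1 + inflation)
Substituting: (1 + r_real) = 1.1326 / 1.0466
(1 + r_real) = 1.082171
r_real = 1.082171 - 1 = 0.082171

0.082171


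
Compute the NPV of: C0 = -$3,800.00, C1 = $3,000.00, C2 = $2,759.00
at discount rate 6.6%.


Formula: NPV = C0 + C1/(1+r) + C2/(1+r)^2
Discount C1: $3,000.00 / (1 + 0.066) = $2,814.26
Discount C2: $2,759.00 / (1 + 0.066)^2 = $2,427.94
NPV = -$3,800.00 + $2,814.26 + $2,427.94 = $1,442.20

$1,442.20


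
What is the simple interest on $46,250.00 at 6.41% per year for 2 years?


Formula: I = P * r * t
Substituting: I = $46,250.00 * 0.0641 * 2
Step: I = $46,250.00 * 0.1282
I = $5,929.25

$5,929.25


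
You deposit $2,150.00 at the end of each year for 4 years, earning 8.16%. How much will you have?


Formula: FV = PMT * ((1+r)^n - 1) / r
Growth factor: (1 + 0.0816)^4 = 1.368569
Numerator: 1.368569 - 1 = 0.368569
FV = $2,150.00 * 0.368569 / 0.0816 = $9,711.07

$9,711.07


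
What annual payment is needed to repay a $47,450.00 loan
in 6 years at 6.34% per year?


Formula: PMT = PV * r / (1 - (1+r)^(-n))
Denominator: 1 - (1 + 0.0634)^(-6) = 0.308456
Numerator: $47,450.00 * 0.0634 = 3008.33
PMT = 3008.33 / 0.308456 = $9,752.88

$9,752.88


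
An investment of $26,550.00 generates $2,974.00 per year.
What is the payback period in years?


Formula: Payback = investment / annual cash flow
Substituting: Payback = $26,550.00 / $2,974.00
Payback = 8.9274 years

8.9274 years


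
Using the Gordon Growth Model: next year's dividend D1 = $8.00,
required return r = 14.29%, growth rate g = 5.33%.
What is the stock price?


Formula: P = D1 / (r - g)
Spread: r - g = 0.1429 - 0.0533 = 0.0896
Substituting: P = $8.00 / 0.0896
P = $89.29

$89.29


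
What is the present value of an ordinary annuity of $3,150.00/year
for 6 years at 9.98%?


Formula: PV = PMT * (1 - (1+r)^(-n)) / r
Discount factor: (1 + 0.0998)^(-6) = 0.56509
Bracket: 1 - 0.56509 = 0.43491
PV = $3,150.00 * 0.43491 / 0.0998 = $13,727.12

$13,727.12


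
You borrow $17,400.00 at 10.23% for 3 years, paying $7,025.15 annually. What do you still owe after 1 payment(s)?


Formula: Balance = PV*(1+r)^k - PMT*((1+r)^k - 1)/r
Growth: (1 + 0.1023)^1 = 1.1023
Accumulated factor: ((1+r)^k - 1)/r = 1.0
Balance = $17,400.00 * 1.1023 - $7,025.15 * 1.0
Balance = $12,154.87

$12,154.87


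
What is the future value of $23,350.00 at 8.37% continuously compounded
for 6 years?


Formula: FV = P * e^(r*t)
Exponent: r*t = 0.0837 * 6 = 0.5022
e^(0.5022) = 1.652352
FV = $23,350.00 * 1.652352 = $38,582.43

$38,582.43


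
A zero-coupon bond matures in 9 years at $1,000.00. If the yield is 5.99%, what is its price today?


Formula: Price = FV / (1 + r)^n
Substituting: Price = $1,000.00 / (1 + 0.0599)^9
Discount factor: (1.0599)^9 = 1.688045
Price = $1,000.00 / 1.688045 = $592.40

$592.40


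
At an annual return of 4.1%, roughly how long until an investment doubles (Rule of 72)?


Formula: Years ≈ 72 / r
Substituting: Years ≈ 72 / 4.1
Years ≈ 17.6

17.6 years


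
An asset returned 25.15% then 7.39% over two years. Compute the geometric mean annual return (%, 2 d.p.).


Formula: Geometric mean = ((1+r1)*(1+r2))^(1/2) - 1
Product: (1 + 0.2515) * (1 + 0.0739) = 1.2515 * 1.0739 = 1.343986
Square root: 1.343986^0.5 = 1.159304
Geometric mean = 1.159304 - 1 = 0.159304
As percentage: 15.93%

15.93%


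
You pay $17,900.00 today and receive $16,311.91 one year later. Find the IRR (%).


Formula: IRR = C1/C0 - 1
Substituting: IRR = $16,311.91 / $17,900.00 - 1
Ratio: 0.91128 - 1 = -0.08872
IRR = -8.872%

-8.872%


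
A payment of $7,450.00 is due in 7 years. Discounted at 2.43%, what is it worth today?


Formula: PV = FV / (1 + r)^n
Substituting: PV = $7,450.00 / (1 + 0.0243)^7
Discount factor: (1.0243)^7 = 1.183015
PV = $7,450.00 / 1.183015 = $6,297.47

$6,297.47


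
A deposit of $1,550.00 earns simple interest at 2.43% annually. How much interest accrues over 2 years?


Formula: I = P * r * t
Substituting: I = $1,550.00 * 0.0243 * 2
Step: I = $1,550.00 * 0.0486
I = $75.33

$75.33


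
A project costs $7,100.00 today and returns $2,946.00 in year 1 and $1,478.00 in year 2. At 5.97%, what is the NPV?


Formula: NPV = C0 + C1/(1+r) + C2/(1+r)^2
Discount C1: $2,946.00 / (1 + 0.0597) = $2,780.03
Discount C2: $1,478.00 / (1 + 0.0597)^2 = $1,316.16
NPV = -$7,100.00 + $2,780.03 + $1,316.16 = -$3,003.81

-$3,003.81
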